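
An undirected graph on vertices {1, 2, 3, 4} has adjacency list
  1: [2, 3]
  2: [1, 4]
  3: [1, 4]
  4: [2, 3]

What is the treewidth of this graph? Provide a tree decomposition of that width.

Treewidth 2.
One such decomposition:
Bags: B1 = {2, 3, 4}  B2 = {1, 2, 3}
Tree: B1–B2

The largest bag has 3 vertices, giving width 2; this decomposition certifies tw(G) ≤ 2. The edges 3–4–2–1–3 form a cycle, so G is not a tree and its treewidth is at least 2. Therefore the treewidth is 2.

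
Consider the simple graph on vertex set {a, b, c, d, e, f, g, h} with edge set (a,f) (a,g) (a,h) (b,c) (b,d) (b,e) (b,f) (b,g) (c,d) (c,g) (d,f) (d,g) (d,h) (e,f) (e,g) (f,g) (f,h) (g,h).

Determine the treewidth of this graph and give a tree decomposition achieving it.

Treewidth 3.
One such decomposition:
Bags: B1 = {b, e, f, g}  B2 = {b, d, f, g}  B3 = {d, f, g, h}  B4 = {b, c, d, g}  B5 = {a, f, g, h}
Tree: B1–B2, B2–B3, B2–B4, B3–B5

The largest bag has 4 vertices, giving width 3; this decomposition certifies tw(G) ≤ 3. For the lower bound, the 4 vertices {b, c, d, g} are pairwise adjacent, and any tree decomposition puts a clique entirely inside one bag — forcing width ≥ 3. Combining the bounds, tw(G) = 3.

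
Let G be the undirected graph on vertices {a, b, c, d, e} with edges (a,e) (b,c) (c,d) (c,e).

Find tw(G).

A width-1 tree decomposition is:
Bags: B1 = {b, c}  B2 = {c, d}  B3 = {c, e}  B4 = {a, e}
Tree: B1–B2, B2–B3, B3–B4
Each bag holds 2 vertices, so the decomposition has width 1, which upper-bounds the treewidth. Since G has at least one edge (e.g. b–c), it is not an edgeless graph, so tw(G) ≥ 1. Combining the bounds, tw(G) = 1.

1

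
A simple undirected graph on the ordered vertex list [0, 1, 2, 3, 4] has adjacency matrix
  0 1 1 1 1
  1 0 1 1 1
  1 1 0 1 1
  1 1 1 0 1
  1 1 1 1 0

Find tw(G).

A width-4 tree decomposition is:
Bags: B1 = {0, 1, 2, 3, 4}
Tree: (single bag)
With just one bag of size 5, the width is 5 − 1 = 4, so tw(G) ≤ 4. Conversely, {0, 1, 2, 3, 4} is a clique of size 5, and the vertices of any clique must share a bag in every tree decomposition; so some bag has ≥ 5 vertices and tw(G) ≥ 4. Hence tw(G) = 4 exactly.

4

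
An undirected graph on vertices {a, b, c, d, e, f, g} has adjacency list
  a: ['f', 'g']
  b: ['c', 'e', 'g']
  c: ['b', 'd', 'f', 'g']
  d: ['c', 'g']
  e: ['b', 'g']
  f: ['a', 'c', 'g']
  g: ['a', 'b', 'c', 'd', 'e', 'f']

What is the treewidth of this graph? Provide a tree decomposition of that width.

Every bag has size at most 3, so the width is 3 − 1 = 2 and tw(G) ≤ 2. Conversely, {b, e, g} is a clique of size 3, and the vertices of any clique must share a bag in every tree decomposition; so some bag has ≥ 3 vertices and tw(G) ≥ 2. The upper and lower bounds meet at 2, so that is the treewidth.

Treewidth 2.
One optimal decomposition is:
Bags: B1 = {c, f, g}  B2 = {c, d, g}  B3 = {b, c, g}  B4 = {a, f, g}  B5 = {b, e, g}
Tree: B1–B2, B2–B3, B1–B4, B3–B5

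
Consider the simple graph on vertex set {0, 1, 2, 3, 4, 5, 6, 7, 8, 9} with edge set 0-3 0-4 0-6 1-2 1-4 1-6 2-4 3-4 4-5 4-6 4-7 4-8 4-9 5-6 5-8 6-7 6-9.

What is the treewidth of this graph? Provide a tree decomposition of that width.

Treewidth 2.
Bags: B1 = {0, 4, 6}  B2 = {4, 6, 9}  B3 = {4, 5, 6}  B4 = {1, 4, 6}  B5 = {4, 5, 8}  B6 = {4, 6, 7}  B7 = {0, 3, 4}  B8 = {1, 2, 4}
Tree: B1–B2, B2–B3, B1–B4, B3–B5, B3–B6, B1–B7, B4–B8

Every bag has size at most 3, so the width is 3 − 1 = 2 and tw(G) ≤ 2. For the lower bound, the 3 vertices {4, 5, 8} are pairwise adjacent, and any tree decomposition puts a clique entirely inside one bag — forcing width ≥ 2. The upper and lower bounds meet at 2, so that is the treewidth.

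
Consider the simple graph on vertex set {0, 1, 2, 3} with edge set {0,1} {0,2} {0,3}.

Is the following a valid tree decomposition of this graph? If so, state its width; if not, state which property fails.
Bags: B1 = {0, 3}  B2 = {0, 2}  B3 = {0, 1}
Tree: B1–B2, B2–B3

Checking the three conditions: (i) the bags cover all of {0, 1, 2, 3}; (ii) for each edge, some bag contains both endpoints; (iii) the bags containing any fixed vertex form a subtree. All hold, so the decomposition is valid with width 2 − 1 = 1.

Yes; width 1.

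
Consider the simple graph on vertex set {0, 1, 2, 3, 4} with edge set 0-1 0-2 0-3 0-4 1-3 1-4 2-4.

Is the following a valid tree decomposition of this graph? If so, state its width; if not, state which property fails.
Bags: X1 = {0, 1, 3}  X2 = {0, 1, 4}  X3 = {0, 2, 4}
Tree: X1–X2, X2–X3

Every vertex of G appears in some bag (union = {0, 1, 2, 3, 4}); every edge is covered by a bag; and for each vertex v the set of bags containing v is connected in the bag tree. The decomposition is therefore valid. The largest bag has 3 vertices, so the width is 2.

Yes; width 2.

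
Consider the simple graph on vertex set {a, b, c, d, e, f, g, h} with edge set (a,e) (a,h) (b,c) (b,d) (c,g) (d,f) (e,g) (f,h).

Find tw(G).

A width-2 tree decomposition is:
Bags: B1 = {a, f, h}  B2 = {a, e, f}  B3 = {e, f, g}  B4 = {c, f, g}  B5 = {b, c, f}  B6 = {b, d, f}
Tree: B1–B2, B2–B3, B3–B4, B4–B5, B5–B6
Each bag holds 3 vertices, so the decomposition has width 2, which upper-bounds the treewidth. The edges f–h–a–e–g–c–b–d–f form a cycle, so G is not a tree and its treewidth is at least 2. Combining the bounds, tw(G) = 2.

2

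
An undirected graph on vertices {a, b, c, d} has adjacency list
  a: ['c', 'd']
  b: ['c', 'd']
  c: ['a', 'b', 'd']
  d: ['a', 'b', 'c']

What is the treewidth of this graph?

A width-2 tree decomposition is:
Bags: B1 = {a, c, d}  B2 = {b, c, d}
Tree: B1–B2
Every bag has size at most 3, so the width is 3 − 1 = 2 and tw(G) ≤ 2. For the lower bound, the 3 vertices {a, c, d} are pairwise adjacent, and any tree decomposition puts a clique entirely inside one bag — forcing width ≥ 2. Hence tw(G) = 2 exactly.

2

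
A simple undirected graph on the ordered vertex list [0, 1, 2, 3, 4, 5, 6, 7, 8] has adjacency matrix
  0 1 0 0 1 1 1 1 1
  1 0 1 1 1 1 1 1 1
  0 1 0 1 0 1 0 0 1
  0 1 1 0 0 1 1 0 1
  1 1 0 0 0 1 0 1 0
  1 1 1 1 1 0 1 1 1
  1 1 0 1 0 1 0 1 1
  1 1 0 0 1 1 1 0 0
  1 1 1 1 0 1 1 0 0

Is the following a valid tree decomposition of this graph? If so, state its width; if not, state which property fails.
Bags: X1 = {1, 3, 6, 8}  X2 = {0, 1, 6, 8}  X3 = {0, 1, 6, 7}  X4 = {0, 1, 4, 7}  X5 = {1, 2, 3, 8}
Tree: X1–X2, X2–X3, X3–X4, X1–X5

No — vertex 5 appears in no bag.

A tree decomposition must satisfy three properties: every vertex lies in some bag; for every edge, both endpoints lie together in some bag; and for every vertex, the bags containing it form a connected subtree. Here vertex 5 appears in no bag, so the decomposition is invalid.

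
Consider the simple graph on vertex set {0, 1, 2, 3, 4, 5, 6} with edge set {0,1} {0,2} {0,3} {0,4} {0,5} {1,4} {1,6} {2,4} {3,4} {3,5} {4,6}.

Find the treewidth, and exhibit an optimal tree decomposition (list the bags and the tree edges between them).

The largest bag has 3 vertices, giving width 2; this decomposition certifies tw(G) ≤ 2. Conversely, {0, 1, 4} is a clique of size 3, and the vertices of any clique must share a bag in every tree decomposition; so some bag has ≥ 3 vertices and tw(G) ≥ 2. Hence tw(G) = 2 exactly.

Treewidth 2.
One optimal decomposition is:
Bags: B1 = {0, 1, 4}  B2 = {0, 2, 4}  B3 = {1, 4, 6}  B4 = {0, 3, 4}  B5 = {0, 3, 5}
Tree: B1–B2, B1–B3, B2–B4, B4–B5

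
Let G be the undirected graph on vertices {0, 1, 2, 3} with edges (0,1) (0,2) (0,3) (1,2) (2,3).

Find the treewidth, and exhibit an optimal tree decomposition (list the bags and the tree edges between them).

Every bag has size at most 3, so the width is 3 − 1 = 2 and tw(G) ≤ 2. On the other hand G contains the 3-clique {0, 1, 2}. A clique must lie in a single bag of any decomposition, so no decomposition can have width below 2. Combining the bounds, tw(G) = 2.

Treewidth 2.
One optimal decomposition is:
Bags: B1 = {0, 1, 2}  B2 = {0, 2, 3}
Tree: B1–B2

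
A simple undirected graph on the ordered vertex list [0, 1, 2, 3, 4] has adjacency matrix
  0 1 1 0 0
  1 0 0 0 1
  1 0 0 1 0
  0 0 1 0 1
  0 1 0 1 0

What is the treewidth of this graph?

A width-2 tree decomposition is:
Bags: B1 = {0, 1, 4}  B2 = {0, 3, 4}  B3 = {0, 2, 3}
Tree: B1–B2, B2–B3
The largest bag has 3 vertices, giving width 2; this decomposition certifies tw(G) ≤ 2. Since 0–1–4–3–2–0 is a cycle in G, G is not acyclic. Forests are exactly the graphs of treewidth ≤ 1, so tw(G) ≥ 2. Combining the bounds, tw(G) = 2.

2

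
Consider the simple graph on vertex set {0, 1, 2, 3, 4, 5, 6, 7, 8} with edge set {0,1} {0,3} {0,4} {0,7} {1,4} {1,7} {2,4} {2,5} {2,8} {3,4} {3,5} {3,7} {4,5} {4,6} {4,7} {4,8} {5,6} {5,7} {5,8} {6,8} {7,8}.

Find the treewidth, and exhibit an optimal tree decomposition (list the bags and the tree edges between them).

Every bag has size at most 4, so the width is 4 − 1 = 3 and tw(G) ≤ 3. Conversely, {0, 1, 4, 7} is a clique of size 4, and the vertices of any clique must share a bag in every tree decomposition; so some bag has ≥ 4 vertices and tw(G) ≥ 3. The upper and lower bounds meet at 3, so that is the treewidth.

Treewidth 3.
Bags: B1 = {4, 5, 7, 8}  B2 = {3, 4, 5, 7}  B3 = {4, 5, 6, 8}  B4 = {0, 3, 4, 7}  B5 = {0, 1, 4, 7}  B6 = {2, 4, 5, 8}
Tree: B1–B2, B1–B3, B2–B4, B4–B5, B1–B6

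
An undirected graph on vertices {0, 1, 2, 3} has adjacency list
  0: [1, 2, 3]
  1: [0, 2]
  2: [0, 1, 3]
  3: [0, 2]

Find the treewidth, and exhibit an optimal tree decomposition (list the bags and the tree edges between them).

Treewidth 2.
One optimal decomposition is:
Bags: B1 = {0, 1, 2}  B2 = {0, 2, 3}
Tree: B1–B2

The largest bag has 3 vertices, giving width 2; this decomposition certifies tw(G) ≤ 2. On the other hand G contains the 3-clique {0, 1, 2}. A clique must lie in a single bag of any decomposition, so no decomposition can have width below 2. The upper and lower bounds meet at 2, so that is the treewidth.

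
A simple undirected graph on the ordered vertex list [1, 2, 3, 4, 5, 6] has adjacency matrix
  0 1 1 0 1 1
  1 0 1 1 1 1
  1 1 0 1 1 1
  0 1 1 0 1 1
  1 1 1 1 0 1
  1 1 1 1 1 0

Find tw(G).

A width-4 tree decomposition is:
Bags: B1 = {1, 2, 3, 5, 6}  B2 = {2, 3, 4, 5, 6}
Tree: B1–B2
Each bag holds 5 vertices, so the decomposition has width 4, which upper-bounds the treewidth. On the other hand G contains the 5-clique {1, 2, 3, 5, 6}. A clique must lie in a single bag of any decomposition, so no decomposition can have width below 4. Therefore the treewidth is 4.

4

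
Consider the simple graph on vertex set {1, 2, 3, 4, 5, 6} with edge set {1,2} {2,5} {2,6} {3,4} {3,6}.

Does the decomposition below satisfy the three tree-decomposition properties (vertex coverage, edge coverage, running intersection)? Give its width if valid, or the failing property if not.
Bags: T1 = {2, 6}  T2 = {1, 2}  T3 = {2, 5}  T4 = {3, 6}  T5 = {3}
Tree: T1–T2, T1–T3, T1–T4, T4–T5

No — vertex 4 appears in no bag.

A tree decomposition must satisfy three properties: every vertex lies in some bag; for every edge, both endpoints lie together in some bag; and for every vertex, the bags containing it form a connected subtree. Here vertex 4 appears in no bag, so the decomposition is invalid.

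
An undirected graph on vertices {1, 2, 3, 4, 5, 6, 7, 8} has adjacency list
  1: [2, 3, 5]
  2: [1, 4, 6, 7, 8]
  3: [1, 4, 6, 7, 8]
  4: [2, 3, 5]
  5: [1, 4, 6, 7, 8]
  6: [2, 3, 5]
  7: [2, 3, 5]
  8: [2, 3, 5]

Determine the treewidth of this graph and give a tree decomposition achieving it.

Every bag has size at most 4, so the width is 4 − 1 = 3 and tw(G) ≤ 3. For the lower bound: the 4 vertex sets {2,8}, {3,4}, {5}, {6} are disjoint, each induces a connected subgraph, and every pair is joined by at least one edge of G. Contracting each set to a single vertex therefore yields K_{4} as a minor, and since treewidth is minor-monotone, tw(G) ≥ tw(K_{4}) = 3. Hence tw(G) = 3 exactly.

Treewidth 3.
One optimal decomposition is:
Bags: B1 = {2, 3, 5, 8}  B2 = {2, 3, 4, 5}  B3 = {2, 3, 5, 6}  B4 = {1, 2, 3, 5}  B5 = {2, 3, 5, 7}
Tree: B1–B2, B2–B3, B3–B4, B4–B5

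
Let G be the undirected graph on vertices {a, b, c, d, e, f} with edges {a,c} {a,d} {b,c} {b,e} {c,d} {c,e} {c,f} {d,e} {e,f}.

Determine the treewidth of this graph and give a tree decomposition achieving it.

Each bag holds 3 vertices, so the decomposition has width 2, which upper-bounds the treewidth. Conversely, {c, d, e} is a clique of size 3, and the vertices of any clique must share a bag in every tree decomposition; so some bag has ≥ 3 vertices and tw(G) ≥ 2. The upper and lower bounds meet at 2, so that is the treewidth.

Treewidth 2.
Bags: B1 = {c, d, e}  B2 = {b, c, e}  B3 = {a, c, d}  B4 = {c, e, f}
Tree: B1–B2, B1–B3, B2–B4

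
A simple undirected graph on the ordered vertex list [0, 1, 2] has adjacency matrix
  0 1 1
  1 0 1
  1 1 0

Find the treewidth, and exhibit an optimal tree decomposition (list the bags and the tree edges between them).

Treewidth 2.
Bags: B1 = {0, 1, 2}
Tree: (single bag)

With just one bag of size 3, the width is 3 − 1 = 2, so tw(G) ≤ 2. On the other hand G contains the 3-clique {0, 1, 2}. A clique must lie in a single bag of any decomposition, so no decomposition can have width below 2. Combining the bounds, tw(G) = 2.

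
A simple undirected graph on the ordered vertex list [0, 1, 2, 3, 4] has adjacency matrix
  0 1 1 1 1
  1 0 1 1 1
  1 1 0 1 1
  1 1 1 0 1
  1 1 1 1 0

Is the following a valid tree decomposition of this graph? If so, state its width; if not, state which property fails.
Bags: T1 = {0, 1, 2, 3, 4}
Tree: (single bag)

Vertex coverage: the bags together contain {0, 1, 2, 3, 4}, the full vertex set. Edge coverage: each edge of G has both endpoints in at least one bag. Running intersection: for every vertex, the bags containing it form a connected subtree. All three properties hold, so this is a valid tree decomposition of width max|bag| − 1 = 4, and hence tw(G) ≤ 4.

Yes; width 4.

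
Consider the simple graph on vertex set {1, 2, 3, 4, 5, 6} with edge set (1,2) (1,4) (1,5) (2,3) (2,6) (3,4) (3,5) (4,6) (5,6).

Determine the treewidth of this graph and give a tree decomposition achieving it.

Treewidth 3.
Bags: B1 = {1, 2, 4, 5}  B2 = {2, 3, 4, 5}  B3 = {2, 4, 5, 6}
Tree: B1–B2, B2–B3

Each bag holds 4 vertices, so the decomposition has width 3, which upper-bounds the treewidth. For the lower bound: the 4 vertex sets {1,4}, {2,3}, {5}, {6} are disjoint, each induces a connected subgraph, and every pair is joined by at least one edge of G. Contracting each set to a single vertex therefore yields K_{4} as a minor, and since treewidth is minor-monotone, tw(G) ≥ tw(K_{4}) = 3. The upper and lower bounds meet at 3, so that is the treewidth.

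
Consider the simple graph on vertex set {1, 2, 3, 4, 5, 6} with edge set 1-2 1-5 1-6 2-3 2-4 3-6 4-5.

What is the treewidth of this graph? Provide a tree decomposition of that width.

The largest bag has 3 vertices, giving width 2; this decomposition certifies tw(G) ≤ 2. Since 6–3–2–1–6 is a cycle in G, G is not acyclic. Forests are exactly the graphs of treewidth ≤ 1, so tw(G) ≥ 2. Hence tw(G) = 2 exactly.

Treewidth 2.
Bags: B1 = {1, 3, 6}  B2 = {1, 2, 3}  B3 = {1, 2, 5}  B4 = {2, 4, 5}
Tree: B1–B2, B2–B3, B3–B4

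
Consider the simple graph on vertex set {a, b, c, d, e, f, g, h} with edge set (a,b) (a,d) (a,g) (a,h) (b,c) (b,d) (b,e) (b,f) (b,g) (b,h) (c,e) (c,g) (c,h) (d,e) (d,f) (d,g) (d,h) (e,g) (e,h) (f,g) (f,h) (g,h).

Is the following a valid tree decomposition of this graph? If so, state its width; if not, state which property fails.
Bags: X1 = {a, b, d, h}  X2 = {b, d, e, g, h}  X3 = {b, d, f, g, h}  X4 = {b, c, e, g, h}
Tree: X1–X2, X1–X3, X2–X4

A tree decomposition must satisfy three properties: every vertex lies in some bag; for every edge, both endpoints lie together in some bag; and for every vertex, the bags containing it form a connected subtree. Here edge (g,a) lies in no bag, so the decomposition is invalid.

No — edge (g,a) lies in no bag.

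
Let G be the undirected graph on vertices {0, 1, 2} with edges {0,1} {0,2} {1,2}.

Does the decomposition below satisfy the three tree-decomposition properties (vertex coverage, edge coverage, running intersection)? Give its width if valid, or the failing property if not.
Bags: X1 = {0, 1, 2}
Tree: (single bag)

Vertex coverage: the bags together contain {0, 1, 2}, the full vertex set. Edge coverage: each edge of G has both endpoints in at least one bag. Running intersection: for every vertex, the bags containing it form a connected subtree. All three properties hold, so this is a valid tree decomposition of width max|bag| − 1 = 2, and hence tw(G) ≤ 2.

Yes; width 2.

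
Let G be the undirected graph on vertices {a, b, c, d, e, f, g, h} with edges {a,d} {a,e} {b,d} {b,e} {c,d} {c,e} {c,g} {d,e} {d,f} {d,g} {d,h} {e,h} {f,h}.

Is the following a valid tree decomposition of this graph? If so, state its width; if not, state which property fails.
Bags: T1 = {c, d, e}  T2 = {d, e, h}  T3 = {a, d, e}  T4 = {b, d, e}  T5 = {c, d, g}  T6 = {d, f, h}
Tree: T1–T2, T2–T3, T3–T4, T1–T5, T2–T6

Vertex coverage: the bags together contain {a, b, c, d, e, f, g, h}, the full vertex set. Edge coverage: each edge of G has both endpoints in at least one bag. Running intersection: for every vertex, the bags containing it form a connected subtree. All three properties hold, so this is a valid tree decomposition of width max|bag| − 1 = 2, and hence tw(G) ≤ 2.

Yes; width 2.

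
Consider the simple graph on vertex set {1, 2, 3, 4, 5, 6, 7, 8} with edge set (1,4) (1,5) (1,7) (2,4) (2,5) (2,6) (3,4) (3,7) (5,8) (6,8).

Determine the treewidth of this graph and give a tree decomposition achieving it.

Each bag holds 3 vertices, so the decomposition has width 2, which upper-bounds the treewidth. Since 3–7–1–4–3 is a cycle in G, G is not acyclic. Forests are exactly the graphs of treewidth ≤ 1, so tw(G) ≥ 2. Therefore the treewidth is 2.

Treewidth 2.
One optimal decomposition is:
Bags: B1 = {3, 4, 7}  B2 = {1, 4, 7}  B3 = {1, 2, 4}  B4 = {1, 2, 5}  B5 = {2, 5, 6}  B6 = {5, 6, 8}
Tree: B1–B2, B2–B3, B3–B4, B4–B5, B5–B6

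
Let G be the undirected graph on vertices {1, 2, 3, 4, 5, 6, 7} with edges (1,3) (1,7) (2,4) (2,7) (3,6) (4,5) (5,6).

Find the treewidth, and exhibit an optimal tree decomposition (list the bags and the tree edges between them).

Every bag has size at most 3, so the width is 3 − 1 = 2 and tw(G) ≤ 2. Since 7–1–3–6–5–4–2–7 is a cycle in G, G is not acyclic. Forests are exactly the graphs of treewidth ≤ 1, so tw(G) ≥ 2. Therefore the treewidth is 2.

Treewidth 2.
Bags: B1 = {1, 3, 7}  B2 = {3, 6, 7}  B3 = {5, 6, 7}  B4 = {4, 5, 7}  B5 = {2, 4, 7}
Tree: B1–B2, B2–B3, B3–B4, B4–B5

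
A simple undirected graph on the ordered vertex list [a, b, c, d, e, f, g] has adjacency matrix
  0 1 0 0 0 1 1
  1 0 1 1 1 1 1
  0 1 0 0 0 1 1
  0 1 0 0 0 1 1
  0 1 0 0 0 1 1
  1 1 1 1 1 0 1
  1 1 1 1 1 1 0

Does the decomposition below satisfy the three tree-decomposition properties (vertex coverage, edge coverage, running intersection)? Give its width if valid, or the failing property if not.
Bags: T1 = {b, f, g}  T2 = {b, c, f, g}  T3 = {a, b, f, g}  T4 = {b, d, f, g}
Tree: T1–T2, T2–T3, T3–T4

A tree decomposition must satisfy three properties: every vertex lies in some bag; for every edge, both endpoints lie together in some bag; and for every vertex, the bags containing it form a connected subtree. Here vertex e appears in no bag, so the decomposition is invalid.

No — vertex e appears in no bag.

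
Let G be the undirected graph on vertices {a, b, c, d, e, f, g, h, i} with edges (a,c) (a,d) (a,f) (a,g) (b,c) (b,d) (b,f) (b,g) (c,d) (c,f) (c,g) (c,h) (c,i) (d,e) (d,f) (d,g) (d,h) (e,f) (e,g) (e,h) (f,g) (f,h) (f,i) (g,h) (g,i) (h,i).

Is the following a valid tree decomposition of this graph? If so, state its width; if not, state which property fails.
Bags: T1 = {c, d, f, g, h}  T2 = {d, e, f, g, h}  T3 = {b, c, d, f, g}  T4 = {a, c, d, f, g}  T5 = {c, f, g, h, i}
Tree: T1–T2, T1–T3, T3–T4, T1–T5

Yes; width 4.

Checking the three conditions: (i) the bags cover all of {a, b, c, d, e, f, g, h, i}; (ii) for each edge, some bag contains both endpoints; (iii) the bags containing any fixed vertex form a subtree. All hold, so the decomposition is valid with width 5 − 1 = 4.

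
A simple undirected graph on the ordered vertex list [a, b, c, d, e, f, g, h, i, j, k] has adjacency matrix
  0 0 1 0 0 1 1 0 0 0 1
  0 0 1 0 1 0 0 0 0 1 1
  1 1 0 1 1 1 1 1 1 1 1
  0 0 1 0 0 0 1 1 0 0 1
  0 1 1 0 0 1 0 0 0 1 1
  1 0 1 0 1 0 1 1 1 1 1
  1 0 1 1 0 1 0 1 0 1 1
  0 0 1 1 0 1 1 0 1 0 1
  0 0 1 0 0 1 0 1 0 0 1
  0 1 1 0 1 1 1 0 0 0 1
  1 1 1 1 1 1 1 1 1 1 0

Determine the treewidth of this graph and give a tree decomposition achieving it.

Treewidth 4.
Bags: B1 = {c, f, g, h, k}  B2 = {a, c, f, g, k}  B3 = {c, f, g, j, k}  B4 = {c, f, h, i, k}  B5 = {c, d, g, h, k}  B6 = {c, e, f, j, k}  B7 = {b, c, e, j, k}
Tree: B1–B2, B1–B3, B1–B4, B1–B5, B3–B6, B6–B7

Each bag holds 5 vertices, so the decomposition has width 4, which upper-bounds the treewidth. On the other hand G contains the 5-clique {c, d, g, h, k}. A clique must lie in a single bag of any decomposition, so no decomposition can have width below 4. Hence tw(G) = 4 exactly.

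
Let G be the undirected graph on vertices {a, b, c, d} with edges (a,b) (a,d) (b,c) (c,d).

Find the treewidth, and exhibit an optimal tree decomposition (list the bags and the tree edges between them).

Each bag holds 3 vertices, so the decomposition has width 2, which upper-bounds the treewidth. For the lower bound, G contains the cycle d–c–b–a–d, so G is not a forest; only forests have treewidth ≤ 1, hence tw(G) ≥ 2. Combining the bounds, tw(G) = 2.

Treewidth 2.
One such decomposition:
Bags: B1 = {b, c, d}  B2 = {a, b, d}
Tree: B1–B2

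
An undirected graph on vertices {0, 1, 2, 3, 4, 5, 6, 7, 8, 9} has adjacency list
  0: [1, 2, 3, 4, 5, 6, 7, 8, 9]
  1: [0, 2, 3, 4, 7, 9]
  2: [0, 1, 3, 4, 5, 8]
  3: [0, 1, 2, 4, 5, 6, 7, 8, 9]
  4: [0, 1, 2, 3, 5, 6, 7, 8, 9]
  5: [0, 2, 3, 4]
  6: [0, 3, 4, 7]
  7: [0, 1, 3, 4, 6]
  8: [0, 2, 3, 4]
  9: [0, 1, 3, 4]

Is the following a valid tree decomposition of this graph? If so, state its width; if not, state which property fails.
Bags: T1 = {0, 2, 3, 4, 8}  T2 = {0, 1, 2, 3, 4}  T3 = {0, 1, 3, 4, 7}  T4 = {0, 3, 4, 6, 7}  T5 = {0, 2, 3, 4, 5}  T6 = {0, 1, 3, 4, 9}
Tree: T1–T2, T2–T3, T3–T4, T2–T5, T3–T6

Yes; width 4.

Every vertex of G appears in some bag (union = {0, 1, 2, 3, 4, 5, 6, 7, 8, 9}); every edge is covered by a bag; and for each vertex v the set of bags containing v is connected in the bag tree. The decomposition is therefore valid. The largest bag has 5 vertices, so the width is 4.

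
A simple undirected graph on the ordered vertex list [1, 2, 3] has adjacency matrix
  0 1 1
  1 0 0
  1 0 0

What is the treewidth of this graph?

A width-1 tree decomposition is:
Bags: B1 = {1, 3}  B2 = {1, 2}
Tree: B1–B2
Every bag has size at most 2, so the width is 2 − 1 = 1 and tw(G) ≤ 1. G has an edge, so its treewidth is at least 1. Therefore the treewidth is 1.

1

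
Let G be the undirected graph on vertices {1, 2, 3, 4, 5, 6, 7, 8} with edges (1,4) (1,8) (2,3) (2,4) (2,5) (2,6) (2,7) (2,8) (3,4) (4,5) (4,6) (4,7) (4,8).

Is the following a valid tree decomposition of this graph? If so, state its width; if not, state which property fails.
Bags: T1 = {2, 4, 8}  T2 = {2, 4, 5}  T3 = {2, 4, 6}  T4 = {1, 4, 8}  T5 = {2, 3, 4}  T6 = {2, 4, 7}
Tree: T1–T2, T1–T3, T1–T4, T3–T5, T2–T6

Vertex coverage: the bags together contain {1, 2, 3, 4, 5, 6, 7, 8}, the full vertex set. Edge coverage: each edge of G has both endpoints in at least one bag. Running intersection: for every vertex, the bags containing it form a connected subtree. All three properties hold, so this is a valid tree decomposition of width max|bag| − 1 = 2, and hence tw(G) ≤ 2.

Yes; width 2.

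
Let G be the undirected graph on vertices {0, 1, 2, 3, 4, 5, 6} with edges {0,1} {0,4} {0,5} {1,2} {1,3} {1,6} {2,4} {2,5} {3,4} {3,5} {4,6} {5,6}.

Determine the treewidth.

A width-3 tree decomposition is:
Bags: B1 = {0, 1, 4, 5}  B2 = {1, 4, 5, 6}  B3 = {1, 2, 4, 5}  B4 = {1, 3, 4, 5}
Tree: B1–B2, B2–B3, B3–B4
Each bag holds 4 vertices, so the decomposition has width 3, which upper-bounds the treewidth. For the lower bound: the 4 vertex sets {0,5}, {4,6}, {1}, {2} are disjoint, each induces a connected subgraph, and every pair is joined by at least one edge of G. Contracting each set to a single vertex therefore yields K_{4} as a minor, and since treewidth is minor-monotone, tw(G) ≥ tw(K_{4}) = 3. Therefore the treewidth is 3.

3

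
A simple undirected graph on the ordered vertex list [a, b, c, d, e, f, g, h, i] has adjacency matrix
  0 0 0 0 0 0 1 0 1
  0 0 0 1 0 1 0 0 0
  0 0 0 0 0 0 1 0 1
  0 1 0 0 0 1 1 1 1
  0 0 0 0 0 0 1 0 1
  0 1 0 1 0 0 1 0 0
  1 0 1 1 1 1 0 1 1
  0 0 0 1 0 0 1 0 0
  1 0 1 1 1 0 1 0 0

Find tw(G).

A width-2 tree decomposition is:
Bags: B1 = {e, g, i}  B2 = {d, g, i}  B3 = {a, g, i}  B4 = {d, f, g}  B5 = {b, d, f}  B6 = {d, g, h}  B7 = {c, g, i}
Tree: B1–B2, B1–B3, B2–B4, B4–B5, B4–B6, B1–B7
The largest bag has 3 vertices, giving width 2; this decomposition certifies tw(G) ≤ 2. For the lower bound, the 3 vertices {d, g, h} are pairwise adjacent, and any tree decomposition puts a clique entirely inside one bag — forcing width ≥ 2. The upper and lower bounds meet at 2, so that is the treewidth.

2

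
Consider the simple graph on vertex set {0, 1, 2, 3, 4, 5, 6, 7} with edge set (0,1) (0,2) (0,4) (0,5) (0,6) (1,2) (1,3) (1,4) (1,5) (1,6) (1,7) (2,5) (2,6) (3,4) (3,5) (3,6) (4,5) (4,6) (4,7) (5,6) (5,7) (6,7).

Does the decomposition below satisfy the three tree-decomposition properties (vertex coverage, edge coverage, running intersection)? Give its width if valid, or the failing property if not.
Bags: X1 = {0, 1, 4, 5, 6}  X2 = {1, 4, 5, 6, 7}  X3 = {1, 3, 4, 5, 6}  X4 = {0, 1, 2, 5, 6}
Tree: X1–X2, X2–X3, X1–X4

Vertex coverage: the bags together contain {0, 1, 2, 3, 4, 5, 6, 7}, the full vertex set. Edge coverage: each edge of G has both endpoints in at least one bag. Running intersection: for every vertex, the bags containing it form a connected subtree. All three properties hold, so this is a valid tree decomposition of width max|bag| − 1 = 4, and hence tw(G) ≤ 4.

Yes; width 4.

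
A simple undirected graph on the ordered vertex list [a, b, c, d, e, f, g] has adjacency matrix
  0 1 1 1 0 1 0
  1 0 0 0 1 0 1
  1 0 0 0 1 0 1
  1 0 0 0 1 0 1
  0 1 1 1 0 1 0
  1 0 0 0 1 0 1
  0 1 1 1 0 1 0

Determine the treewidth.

3

A width-3 tree decomposition is:
Bags: B1 = {a, c, e, g}  B2 = {a, b, e, g}  B3 = {a, d, e, g}  B4 = {a, e, f, g}
Tree: B1–B2, B2–B3, B3–B4
The largest bag has 4 vertices, giving width 3; this decomposition certifies tw(G) ≤ 3. For the lower bound: the 4 vertex sets {a,c}, {b,e}, {g}, {d} are disjoint, each induces a connected subgraph, and every pair is joined by at least one edge of G. Contracting each set to a single vertex therefore yields K_{4} as a minor, and since treewidth is minor-monotone, tw(G) ≥ tw(K_{4}) = 3. Combining the bounds, tw(G) = 3.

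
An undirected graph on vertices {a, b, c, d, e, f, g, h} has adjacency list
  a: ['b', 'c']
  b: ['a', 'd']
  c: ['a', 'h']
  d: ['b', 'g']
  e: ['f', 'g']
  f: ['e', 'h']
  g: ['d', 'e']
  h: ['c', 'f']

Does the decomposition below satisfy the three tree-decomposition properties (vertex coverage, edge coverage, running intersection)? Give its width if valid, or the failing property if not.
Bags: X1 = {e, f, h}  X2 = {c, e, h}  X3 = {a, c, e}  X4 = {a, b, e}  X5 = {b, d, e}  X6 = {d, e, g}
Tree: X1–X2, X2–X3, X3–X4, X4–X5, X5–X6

Yes; width 2.

Vertex coverage: the bags together contain {a, b, c, d, e, f, g, h}, the full vertex set. Edge coverage: each edge of G has both endpoints in at least one bag. Running intersection: for every vertex, the bags containing it form a connected subtree. All three properties hold, so this is a valid tree decomposition of width max|bag| − 1 = 2, and hence tw(G) ≤ 2.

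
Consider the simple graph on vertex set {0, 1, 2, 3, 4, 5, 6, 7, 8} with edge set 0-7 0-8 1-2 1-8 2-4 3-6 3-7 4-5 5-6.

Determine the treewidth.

A width-2 tree decomposition is:
Bags: B1 = {0, 1, 8}  B2 = {0, 1, 2}  B3 = {0, 2, 4}  B4 = {0, 4, 5}  B5 = {0, 5, 6}  B6 = {0, 3, 6}  B7 = {0, 3, 7}
Tree: B1–B2, B2–B3, B3–B4, B4–B5, B5–B6, B6–B7
The largest bag has 3 vertices, giving width 2; this decomposition certifies tw(G) ≤ 2. For the lower bound, G contains the cycle 0–8–1–2–4–5–6–3–7–0, so G is not a forest; only forests have treewidth ≤ 1, hence tw(G) ≥ 2. Combining the bounds, tw(G) = 2.

2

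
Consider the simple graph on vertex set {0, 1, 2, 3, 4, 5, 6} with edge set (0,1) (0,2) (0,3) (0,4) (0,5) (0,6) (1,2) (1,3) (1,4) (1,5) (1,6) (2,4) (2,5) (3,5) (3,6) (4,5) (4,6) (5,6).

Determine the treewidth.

4

A width-4 tree decomposition is:
Bags: B1 = {0, 1, 2, 4, 5}  B2 = {0, 1, 4, 5, 6}  B3 = {0, 1, 3, 5, 6}
Tree: B1–B2, B2–B3
Every bag has size at most 5, so the width is 5 − 1 = 4 and tw(G) ≤ 4. Conversely, {0, 1, 3, 5, 6} is a clique of size 5, and the vertices of any clique must share a bag in every tree decomposition; so some bag has ≥ 5 vertices and tw(G) ≥ 4. Therefore the treewidth is 4.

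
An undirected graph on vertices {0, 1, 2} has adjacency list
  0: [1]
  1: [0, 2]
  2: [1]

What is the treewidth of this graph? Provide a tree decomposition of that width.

Every bag has size at most 2, so the width is 2 − 1 = 1 and tw(G) ≤ 1. Any graph with an edge has treewidth ≥ 1, and G has the edge 0–1. The upper and lower bounds meet at 1, so that is the treewidth.

Treewidth 1.
One such decomposition:
Bags: B1 = {0, 1}  B2 = {1, 2}
Tree: B1–B2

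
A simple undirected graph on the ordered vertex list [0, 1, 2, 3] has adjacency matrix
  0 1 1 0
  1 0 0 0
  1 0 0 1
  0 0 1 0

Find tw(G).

1

A width-1 tree decomposition is:
Bags: B1 = {0, 2}  B2 = {0, 1}  B3 = {2, 3}
Tree: B1–B2, B1–B3
The largest bag has 2 vertices, giving width 1; this decomposition certifies tw(G) ≤ 1. Any graph with an edge has treewidth ≥ 1, and G has the edge 0–2. Therefore the treewidth is 1.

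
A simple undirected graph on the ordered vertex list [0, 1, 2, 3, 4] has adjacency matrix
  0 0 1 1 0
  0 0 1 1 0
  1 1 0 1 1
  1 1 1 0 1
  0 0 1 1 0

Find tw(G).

A width-2 tree decomposition is:
Bags: B1 = {2, 3, 4}  B2 = {1, 2, 3}  B3 = {0, 2, 3}
Tree: B1–B2, B1–B3
Each bag holds 3 vertices, so the decomposition has width 2, which upper-bounds the treewidth. For the lower bound, the 3 vertices {0, 2, 3} are pairwise adjacent, and any tree decomposition puts a clique entirely inside one bag — forcing width ≥ 2. The upper and lower bounds meet at 2, so that is the treewidth.

2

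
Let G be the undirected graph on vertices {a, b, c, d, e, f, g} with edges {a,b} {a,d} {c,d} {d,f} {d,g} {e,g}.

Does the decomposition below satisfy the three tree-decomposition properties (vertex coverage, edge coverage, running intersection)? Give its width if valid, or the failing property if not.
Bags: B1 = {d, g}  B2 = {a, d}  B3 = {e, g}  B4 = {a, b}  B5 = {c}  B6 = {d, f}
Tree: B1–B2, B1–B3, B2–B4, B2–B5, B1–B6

No — edge (d,c) lies in no bag.

A tree decomposition must satisfy three properties: every vertex lies in some bag; for every edge, both endpoints lie together in some bag; and for every vertex, the bags containing it form a connected subtree. Here edge (d,c) lies in no bag, so the decomposition is invalid.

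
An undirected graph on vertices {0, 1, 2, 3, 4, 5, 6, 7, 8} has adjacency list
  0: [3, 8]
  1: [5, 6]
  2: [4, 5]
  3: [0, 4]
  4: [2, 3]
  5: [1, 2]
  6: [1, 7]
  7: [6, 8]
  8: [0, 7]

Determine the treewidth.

2

A width-2 tree decomposition is:
Bags: B1 = {1, 2, 5}  B2 = {1, 2, 4}  B3 = {1, 3, 4}  B4 = {0, 1, 3}  B5 = {0, 1, 8}  B6 = {1, 7, 8}  B7 = {1, 6, 7}
Tree: B1–B2, B2–B3, B3–B4, B4–B5, B5–B6, B6–B7
The largest bag has 3 vertices, giving width 2; this decomposition certifies tw(G) ≤ 2. Since 1–5–2–4–3–0–8–7–6–1 is a cycle in G, G is not acyclic. Forests are exactly the graphs of treewidth ≤ 1, so tw(G) ≥ 2. Therefore the treewidth is 2.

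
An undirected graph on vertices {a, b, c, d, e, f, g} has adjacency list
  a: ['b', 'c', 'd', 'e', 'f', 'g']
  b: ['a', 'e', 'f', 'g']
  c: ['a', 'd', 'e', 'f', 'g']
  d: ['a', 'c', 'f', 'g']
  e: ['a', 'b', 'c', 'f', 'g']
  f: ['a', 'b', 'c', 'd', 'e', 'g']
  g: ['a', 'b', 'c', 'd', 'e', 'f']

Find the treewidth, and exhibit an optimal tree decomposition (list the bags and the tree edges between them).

Treewidth 4.
One such decomposition:
Bags: B1 = {a, b, e, f, g}  B2 = {a, c, e, f, g}  B3 = {a, c, d, f, g}
Tree: B1–B2, B2–B3

Every bag has size at most 5, so the width is 5 − 1 = 4 and tw(G) ≤ 4. For the lower bound, the 5 vertices {a, c, d, f, g} are pairwise adjacent, and any tree decomposition puts a clique entirely inside one bag — forcing width ≥ 4. Therefore the treewidth is 4.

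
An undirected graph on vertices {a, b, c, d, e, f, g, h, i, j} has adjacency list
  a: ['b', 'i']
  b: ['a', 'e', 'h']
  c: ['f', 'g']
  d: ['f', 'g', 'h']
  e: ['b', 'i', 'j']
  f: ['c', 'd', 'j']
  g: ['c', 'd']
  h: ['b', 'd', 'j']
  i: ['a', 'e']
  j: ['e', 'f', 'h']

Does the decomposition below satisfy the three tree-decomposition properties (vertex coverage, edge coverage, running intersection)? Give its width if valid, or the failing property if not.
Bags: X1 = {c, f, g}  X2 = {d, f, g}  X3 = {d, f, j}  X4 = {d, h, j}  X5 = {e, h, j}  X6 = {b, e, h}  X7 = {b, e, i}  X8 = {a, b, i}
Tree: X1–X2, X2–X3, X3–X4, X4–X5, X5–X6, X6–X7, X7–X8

Yes; width 2.

Checking the three conditions: (i) the bags cover all of {a, b, c, d, e, f, g, h, i, j}; (ii) for each edge, some bag contains both endpoints; (iii) the bags containing any fixed vertex form a subtree. All hold, so the decomposition is valid with width 3 − 1 = 2.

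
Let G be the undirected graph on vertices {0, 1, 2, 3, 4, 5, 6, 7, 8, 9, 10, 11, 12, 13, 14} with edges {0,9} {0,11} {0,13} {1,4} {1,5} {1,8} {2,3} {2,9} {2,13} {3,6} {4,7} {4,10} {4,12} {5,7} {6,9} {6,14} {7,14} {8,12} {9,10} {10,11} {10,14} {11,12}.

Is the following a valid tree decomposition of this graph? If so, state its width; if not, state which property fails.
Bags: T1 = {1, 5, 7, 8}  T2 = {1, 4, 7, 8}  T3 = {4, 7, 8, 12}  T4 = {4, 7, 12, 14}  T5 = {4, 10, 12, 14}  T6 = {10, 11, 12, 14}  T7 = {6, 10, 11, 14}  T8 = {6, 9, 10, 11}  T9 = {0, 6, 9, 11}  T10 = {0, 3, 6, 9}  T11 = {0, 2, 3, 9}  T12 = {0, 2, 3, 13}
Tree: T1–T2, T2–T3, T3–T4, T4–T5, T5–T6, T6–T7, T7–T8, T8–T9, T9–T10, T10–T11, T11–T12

Yes; width 3.

Vertex coverage: the bags together contain {0, 1, 2, 3, 4, 5, 6, 7, 8, 9, 10, 11, 12, 13, 14}, the full vertex set. Edge coverage: each edge of G has both endpoints in at least one bag. Running intersection: for every vertex, the bags containing it form a connected subtree. All three properties hold, so this is a valid tree decomposition of width max|bag| − 1 = 3, and hence tw(G) ≤ 3.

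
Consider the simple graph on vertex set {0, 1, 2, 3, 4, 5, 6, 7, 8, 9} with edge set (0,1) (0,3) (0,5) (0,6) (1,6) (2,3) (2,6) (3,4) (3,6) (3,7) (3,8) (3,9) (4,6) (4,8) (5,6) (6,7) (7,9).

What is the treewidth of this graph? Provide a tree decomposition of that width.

Treewidth 2.
One such decomposition:
Bags: B1 = {0, 1, 6}  B2 = {0, 3, 6}  B3 = {3, 6, 7}  B4 = {3, 7, 9}  B5 = {3, 4, 6}  B6 = {0, 5, 6}  B7 = {3, 4, 8}  B8 = {2, 3, 6}
Tree: B1–B2, B2–B3, B3–B4, B2–B5, B2–B6, B5–B7, B2–B8

The largest bag has 3 vertices, giving width 2; this decomposition certifies tw(G) ≤ 2. For the lower bound, the 3 vertices {0, 1, 6} are pairwise adjacent, and any tree decomposition puts a clique entirely inside one bag — forcing width ≥ 2. Combining the bounds, tw(G) = 2.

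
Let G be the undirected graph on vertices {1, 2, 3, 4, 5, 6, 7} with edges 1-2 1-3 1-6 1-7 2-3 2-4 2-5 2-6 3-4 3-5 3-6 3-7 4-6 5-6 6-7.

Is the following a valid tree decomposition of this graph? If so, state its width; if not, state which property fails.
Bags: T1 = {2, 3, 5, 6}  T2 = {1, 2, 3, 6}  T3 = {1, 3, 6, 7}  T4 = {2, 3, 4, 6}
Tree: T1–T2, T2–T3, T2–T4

Vertex coverage: the bags together contain {1, 2, 3, 4, 5, 6, 7}, the full vertex set. Edge coverage: each edge of G has both endpoints in at least one bag. Running intersection: for every vertex, the bags containing it form a connected subtree. All three properties hold, so this is a valid tree decomposition of width max|bag| − 1 = 3, and hence tw(G) ≤ 3.

Yes; width 3.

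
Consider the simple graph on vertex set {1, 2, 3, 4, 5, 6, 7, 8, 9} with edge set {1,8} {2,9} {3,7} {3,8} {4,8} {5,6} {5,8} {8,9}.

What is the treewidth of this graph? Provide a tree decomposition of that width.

Treewidth 1.
Bags: B1 = {2, 9}  B2 = {8, 9}  B3 = {3, 8}  B4 = {5, 8}  B5 = {5, 6}  B6 = {4, 8}  B7 = {3, 7}  B8 = {1, 8}
Tree: B1–B2, B2–B3, B2–B4, B4–B5, B2–B6, B3–B7, B3–B8

The largest bag has 2 vertices, giving width 1; this decomposition certifies tw(G) ≤ 1. Since G has at least one edge (e.g. 9–2), it is not an edgeless graph, so tw(G) ≥ 1. The upper and lower bounds meet at 1, so that is the treewidth.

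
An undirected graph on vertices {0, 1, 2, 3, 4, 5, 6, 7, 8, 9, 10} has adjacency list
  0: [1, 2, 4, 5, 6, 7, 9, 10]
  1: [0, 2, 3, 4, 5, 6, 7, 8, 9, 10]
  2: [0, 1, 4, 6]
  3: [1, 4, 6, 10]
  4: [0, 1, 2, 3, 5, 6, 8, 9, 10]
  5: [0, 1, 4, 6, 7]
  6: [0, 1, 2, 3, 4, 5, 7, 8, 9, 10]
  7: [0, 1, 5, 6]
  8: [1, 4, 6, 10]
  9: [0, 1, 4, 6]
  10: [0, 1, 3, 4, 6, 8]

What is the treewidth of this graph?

A width-4 tree decomposition is:
Bags: B1 = {0, 1, 2, 4, 6}  B2 = {0, 1, 4, 6, 10}  B3 = {1, 4, 6, 8, 10}  B4 = {1, 3, 4, 6, 10}  B5 = {0, 1, 4, 5, 6}  B6 = {0, 1, 4, 6, 9}  B7 = {0, 1, 5, 6, 7}
Tree: B1–B2, B2–B3, B2–B4, B2–B5, B1–B6, B5–B7
Every bag has size at most 5, so the width is 5 − 1 = 4 and tw(G) ≤ 4. For the lower bound, the 5 vertices {0, 1, 4, 6, 9} are pairwise adjacent, and any tree decomposition puts a clique entirely inside one bag — forcing width ≥ 4. Therefore the treewidth is 4.

4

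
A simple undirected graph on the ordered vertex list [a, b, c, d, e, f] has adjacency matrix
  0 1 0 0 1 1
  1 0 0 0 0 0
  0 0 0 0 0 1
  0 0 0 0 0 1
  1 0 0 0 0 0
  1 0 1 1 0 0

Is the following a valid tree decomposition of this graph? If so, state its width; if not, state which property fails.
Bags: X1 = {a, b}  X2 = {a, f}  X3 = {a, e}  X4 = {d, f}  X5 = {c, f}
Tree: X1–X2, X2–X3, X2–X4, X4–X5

Yes; width 1.

Every vertex of G appears in some bag (union = {a, b, c, d, e, f}); every edge is covered by a bag; and for each vertex v the set of bags containing v is connected in the bag tree. The decomposition is therefore valid. The largest bag has 2 vertices, so the width is 1.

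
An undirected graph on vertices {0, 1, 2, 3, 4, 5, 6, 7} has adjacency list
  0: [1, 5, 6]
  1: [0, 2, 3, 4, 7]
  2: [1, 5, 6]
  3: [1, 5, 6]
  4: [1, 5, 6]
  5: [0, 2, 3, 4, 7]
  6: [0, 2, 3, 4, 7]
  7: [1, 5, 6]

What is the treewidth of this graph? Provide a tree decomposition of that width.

Each bag holds 4 vertices, so the decomposition has width 3, which upper-bounds the treewidth. For the lower bound: the 4 vertex sets {6,7}, {0,5}, {1}, {4} are disjoint, each induces a connected subgraph, and every pair is joined by at least one edge of G. Contracting each set to a single vertex therefore yields K_{4} as a minor, and since treewidth is minor-monotone, tw(G) ≥ tw(K_{4}) = 3. The upper and lower bounds meet at 3, so that is the treewidth.

Treewidth 3.
Bags: B1 = {1, 5, 6, 7}  B2 = {0, 1, 5, 6}  B3 = {1, 4, 5, 6}  B4 = {1, 3, 5, 6}  B5 = {1, 2, 5, 6}
Tree: B1–B2, B2–B3, B3–B4, B4–B5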